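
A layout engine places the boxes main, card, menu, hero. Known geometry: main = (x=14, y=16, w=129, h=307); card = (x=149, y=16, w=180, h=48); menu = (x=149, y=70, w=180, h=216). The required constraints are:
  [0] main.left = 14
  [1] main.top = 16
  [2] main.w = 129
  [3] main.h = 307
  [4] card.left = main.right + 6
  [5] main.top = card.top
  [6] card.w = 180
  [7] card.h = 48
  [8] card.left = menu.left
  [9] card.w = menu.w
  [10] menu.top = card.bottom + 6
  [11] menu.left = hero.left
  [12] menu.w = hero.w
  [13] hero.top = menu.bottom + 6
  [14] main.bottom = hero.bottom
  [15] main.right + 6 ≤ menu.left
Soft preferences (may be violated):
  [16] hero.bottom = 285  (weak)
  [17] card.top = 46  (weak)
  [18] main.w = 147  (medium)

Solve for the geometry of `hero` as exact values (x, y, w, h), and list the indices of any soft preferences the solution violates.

hero = (x=149, y=292, w=180, h=31)
violated soft preferences: 16, 17, 18

1. hero.x = 149  [menu.left = hero.left]
2. hero.w = 180  [menu.w = hero.w]
3. hero.y = 292  [hero.top = menu.bottom + 6]
4. hero.h = 31  [main.bottom = hero.bottom]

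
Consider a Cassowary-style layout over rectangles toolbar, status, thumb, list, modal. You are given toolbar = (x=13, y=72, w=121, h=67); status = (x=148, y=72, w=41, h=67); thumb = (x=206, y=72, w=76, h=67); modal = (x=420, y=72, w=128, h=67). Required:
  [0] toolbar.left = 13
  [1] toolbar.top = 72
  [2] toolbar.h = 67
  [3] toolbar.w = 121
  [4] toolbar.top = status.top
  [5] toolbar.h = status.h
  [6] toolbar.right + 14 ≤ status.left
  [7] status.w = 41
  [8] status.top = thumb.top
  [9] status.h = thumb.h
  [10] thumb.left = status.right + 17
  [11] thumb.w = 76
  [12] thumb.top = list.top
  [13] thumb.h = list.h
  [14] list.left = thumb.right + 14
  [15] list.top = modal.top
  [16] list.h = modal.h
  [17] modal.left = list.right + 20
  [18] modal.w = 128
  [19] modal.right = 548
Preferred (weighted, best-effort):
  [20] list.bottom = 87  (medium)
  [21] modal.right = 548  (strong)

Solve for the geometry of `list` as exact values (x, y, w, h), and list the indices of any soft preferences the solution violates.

1. list.y = 72  [thumb.top = list.top]
2. list.h = 67  [thumb.h = list.h]
3. list.x = 296  [list.left = thumb.right + 14]
4. list.w = 104  [modal.left = list.right + 20]

list = (x=296, y=72, w=104, h=67)
violated soft preferences: 20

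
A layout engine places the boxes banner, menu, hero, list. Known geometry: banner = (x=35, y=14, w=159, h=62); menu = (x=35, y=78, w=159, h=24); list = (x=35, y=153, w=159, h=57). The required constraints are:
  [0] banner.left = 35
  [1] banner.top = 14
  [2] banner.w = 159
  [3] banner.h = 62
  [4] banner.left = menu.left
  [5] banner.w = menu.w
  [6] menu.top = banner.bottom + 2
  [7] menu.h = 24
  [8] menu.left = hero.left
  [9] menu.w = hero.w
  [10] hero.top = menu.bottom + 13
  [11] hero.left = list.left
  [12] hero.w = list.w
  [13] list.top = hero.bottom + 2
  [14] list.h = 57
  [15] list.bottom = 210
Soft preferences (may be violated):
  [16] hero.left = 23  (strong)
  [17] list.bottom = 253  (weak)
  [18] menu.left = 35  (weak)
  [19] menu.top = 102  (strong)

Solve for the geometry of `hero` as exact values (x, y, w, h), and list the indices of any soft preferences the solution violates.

hero = (x=35, y=115, w=159, h=36)
violated soft preferences: 16, 17, 19

1. hero.x = 35  [menu.left = hero.left]
2. hero.w = 159  [menu.w = hero.w]
3. hero.y = 115  [hero.top = menu.bottom + 13]
4. hero.h = 36  [list.top = hero.bottom + 2]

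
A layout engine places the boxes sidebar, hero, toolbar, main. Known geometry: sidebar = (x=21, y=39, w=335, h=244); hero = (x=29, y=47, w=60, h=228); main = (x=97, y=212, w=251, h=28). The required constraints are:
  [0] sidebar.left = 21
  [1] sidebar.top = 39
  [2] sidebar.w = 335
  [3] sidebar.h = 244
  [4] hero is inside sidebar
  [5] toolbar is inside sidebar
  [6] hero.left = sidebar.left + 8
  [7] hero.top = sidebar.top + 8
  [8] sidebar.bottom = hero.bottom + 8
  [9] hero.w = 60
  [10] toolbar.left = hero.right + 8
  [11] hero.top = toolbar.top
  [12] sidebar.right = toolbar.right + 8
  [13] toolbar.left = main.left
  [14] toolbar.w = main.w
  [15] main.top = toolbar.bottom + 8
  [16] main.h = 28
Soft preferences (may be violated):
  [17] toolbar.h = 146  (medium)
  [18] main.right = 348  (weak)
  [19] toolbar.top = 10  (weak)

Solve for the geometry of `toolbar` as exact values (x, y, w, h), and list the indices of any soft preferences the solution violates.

1. toolbar.x = 97  [toolbar.left = hero.right + 8]
2. toolbar.y = 47  [hero.top = toolbar.top]
3. toolbar.w = 251  [sidebar.right = toolbar.right + 8]
4. toolbar.h = 157  [main.top = toolbar.bottom + 8]

toolbar = (x=97, y=47, w=251, h=157)
violated soft preferences: 17, 19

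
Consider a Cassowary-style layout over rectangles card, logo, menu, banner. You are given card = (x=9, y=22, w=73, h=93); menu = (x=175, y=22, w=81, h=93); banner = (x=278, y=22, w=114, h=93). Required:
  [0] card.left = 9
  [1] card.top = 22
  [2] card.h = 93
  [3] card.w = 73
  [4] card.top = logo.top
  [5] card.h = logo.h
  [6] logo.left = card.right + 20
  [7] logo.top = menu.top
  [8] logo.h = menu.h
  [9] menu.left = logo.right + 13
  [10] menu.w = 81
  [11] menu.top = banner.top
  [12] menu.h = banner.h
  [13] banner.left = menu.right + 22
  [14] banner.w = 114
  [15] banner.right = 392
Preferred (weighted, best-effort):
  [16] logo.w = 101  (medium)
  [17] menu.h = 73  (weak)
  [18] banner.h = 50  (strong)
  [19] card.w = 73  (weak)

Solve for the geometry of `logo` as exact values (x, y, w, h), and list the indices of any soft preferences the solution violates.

1. logo.y = 22  [card.top = logo.top]
2. logo.h = 93  [card.h = logo.h]
3. logo.x = 102  [logo.left = card.right + 20]
4. logo.w = 60  [menu.left = logo.right + 13]

logo = (x=102, y=22, w=60, h=93)
violated soft preferences: 16, 17, 18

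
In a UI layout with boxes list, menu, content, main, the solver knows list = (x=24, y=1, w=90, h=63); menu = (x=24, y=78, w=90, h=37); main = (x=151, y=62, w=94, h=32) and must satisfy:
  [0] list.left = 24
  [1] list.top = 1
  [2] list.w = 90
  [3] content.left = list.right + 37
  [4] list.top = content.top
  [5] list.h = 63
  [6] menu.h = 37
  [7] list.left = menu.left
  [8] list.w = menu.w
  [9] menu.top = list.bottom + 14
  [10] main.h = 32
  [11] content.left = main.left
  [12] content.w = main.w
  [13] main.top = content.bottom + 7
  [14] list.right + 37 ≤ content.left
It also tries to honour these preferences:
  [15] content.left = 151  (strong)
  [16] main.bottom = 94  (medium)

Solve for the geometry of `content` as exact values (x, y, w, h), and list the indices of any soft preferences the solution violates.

1. content.x = 151  [content.left = list.right + 37]
2. content.y = 1  [list.top = content.top]
3. content.w = 94  [content.w = main.w]
4. content.h = 54  [main.top = content.bottom + 7]

content = (x=151, y=1, w=94, h=54)
violated soft preferences: none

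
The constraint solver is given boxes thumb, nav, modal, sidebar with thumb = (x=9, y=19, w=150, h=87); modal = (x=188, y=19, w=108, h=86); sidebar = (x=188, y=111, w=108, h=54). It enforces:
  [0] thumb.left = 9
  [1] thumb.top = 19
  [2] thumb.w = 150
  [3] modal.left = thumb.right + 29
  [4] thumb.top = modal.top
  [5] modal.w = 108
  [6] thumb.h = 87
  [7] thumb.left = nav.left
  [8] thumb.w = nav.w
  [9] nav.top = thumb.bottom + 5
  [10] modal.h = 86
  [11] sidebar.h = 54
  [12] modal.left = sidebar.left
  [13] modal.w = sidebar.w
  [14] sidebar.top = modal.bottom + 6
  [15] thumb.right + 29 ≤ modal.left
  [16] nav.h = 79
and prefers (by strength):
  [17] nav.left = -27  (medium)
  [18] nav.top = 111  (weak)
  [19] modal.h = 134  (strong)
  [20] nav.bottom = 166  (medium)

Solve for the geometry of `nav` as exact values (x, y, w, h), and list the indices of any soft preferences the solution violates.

1. nav.x = 9  [thumb.left = nav.left]
2. nav.w = 150  [thumb.w = nav.w]
3. nav.y = 111  [nav.top = thumb.bottom + 5]
4. nav.h = 79  [nav.h = 79]

nav = (x=9, y=111, w=150, h=79)
violated soft preferences: 17, 19, 20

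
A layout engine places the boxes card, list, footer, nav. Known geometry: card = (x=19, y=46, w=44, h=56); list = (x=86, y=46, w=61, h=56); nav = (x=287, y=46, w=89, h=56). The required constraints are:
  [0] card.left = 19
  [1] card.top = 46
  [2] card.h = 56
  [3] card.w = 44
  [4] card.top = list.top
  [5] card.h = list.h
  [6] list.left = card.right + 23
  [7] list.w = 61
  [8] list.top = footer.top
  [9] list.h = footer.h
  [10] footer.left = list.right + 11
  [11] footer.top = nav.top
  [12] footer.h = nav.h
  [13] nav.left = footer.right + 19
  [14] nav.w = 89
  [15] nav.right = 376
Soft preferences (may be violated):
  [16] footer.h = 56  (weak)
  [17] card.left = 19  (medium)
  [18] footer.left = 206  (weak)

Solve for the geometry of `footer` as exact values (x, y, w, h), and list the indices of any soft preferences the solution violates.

footer = (x=158, y=46, w=110, h=56)
violated soft preferences: 18

1. footer.y = 46  [list.top = footer.top]
2. footer.h = 56  [list.h = footer.h]
3. footer.x = 158  [footer.left = list.right + 11]
4. footer.w = 110  [nav.left = footer.right + 19]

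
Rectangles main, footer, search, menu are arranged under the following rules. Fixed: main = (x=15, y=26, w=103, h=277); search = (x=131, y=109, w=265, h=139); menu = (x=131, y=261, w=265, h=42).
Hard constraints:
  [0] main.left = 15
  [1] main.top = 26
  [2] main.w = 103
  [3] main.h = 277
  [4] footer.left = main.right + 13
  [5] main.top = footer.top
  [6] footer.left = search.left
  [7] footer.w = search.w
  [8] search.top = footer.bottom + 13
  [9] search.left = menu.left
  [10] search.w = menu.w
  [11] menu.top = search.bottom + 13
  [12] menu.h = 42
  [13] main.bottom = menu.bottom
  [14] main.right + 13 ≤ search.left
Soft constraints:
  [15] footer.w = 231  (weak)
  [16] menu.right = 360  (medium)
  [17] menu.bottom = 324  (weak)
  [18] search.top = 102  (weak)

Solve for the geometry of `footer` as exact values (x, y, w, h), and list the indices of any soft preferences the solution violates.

1. footer.x = 131  [footer.left = main.right + 13]
2. footer.y = 26  [main.top = footer.top]
3. footer.w = 265  [footer.w = search.w]
4. footer.h = 70  [search.top = footer.bottom + 13]

footer = (x=131, y=26, w=265, h=70)
violated soft preferences: 15, 16, 17, 18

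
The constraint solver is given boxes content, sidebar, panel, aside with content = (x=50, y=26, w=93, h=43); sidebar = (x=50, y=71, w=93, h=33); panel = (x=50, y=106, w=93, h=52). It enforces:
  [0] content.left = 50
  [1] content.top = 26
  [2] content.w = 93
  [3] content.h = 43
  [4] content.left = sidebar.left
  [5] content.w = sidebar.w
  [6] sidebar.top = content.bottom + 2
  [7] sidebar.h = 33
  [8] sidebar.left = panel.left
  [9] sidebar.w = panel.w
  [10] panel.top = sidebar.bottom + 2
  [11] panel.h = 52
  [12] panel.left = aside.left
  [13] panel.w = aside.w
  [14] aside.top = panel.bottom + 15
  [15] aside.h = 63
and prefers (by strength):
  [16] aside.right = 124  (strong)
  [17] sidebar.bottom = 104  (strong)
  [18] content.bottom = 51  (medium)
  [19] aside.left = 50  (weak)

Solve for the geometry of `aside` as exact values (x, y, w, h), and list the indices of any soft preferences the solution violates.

1. aside.x = 50  [panel.left = aside.left]
2. aside.w = 93  [panel.w = aside.w]
3. aside.y = 173  [aside.top = panel.bottom + 15]
4. aside.h = 63  [aside.h = 63]

aside = (x=50, y=173, w=93, h=63)
violated soft preferences: 16, 18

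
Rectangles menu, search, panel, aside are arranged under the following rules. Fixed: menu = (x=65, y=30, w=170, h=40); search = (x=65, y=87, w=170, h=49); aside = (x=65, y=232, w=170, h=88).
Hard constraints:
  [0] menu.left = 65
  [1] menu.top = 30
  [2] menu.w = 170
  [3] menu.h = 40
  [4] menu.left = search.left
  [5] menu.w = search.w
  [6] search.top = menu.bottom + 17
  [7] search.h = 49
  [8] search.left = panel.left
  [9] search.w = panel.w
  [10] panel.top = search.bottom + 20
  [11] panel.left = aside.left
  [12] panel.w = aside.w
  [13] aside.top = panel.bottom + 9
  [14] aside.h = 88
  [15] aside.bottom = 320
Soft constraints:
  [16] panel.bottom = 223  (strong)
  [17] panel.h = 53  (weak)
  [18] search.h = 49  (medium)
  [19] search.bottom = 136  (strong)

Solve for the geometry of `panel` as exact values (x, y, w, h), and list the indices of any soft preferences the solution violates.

panel = (x=65, y=156, w=170, h=67)
violated soft preferences: 17

1. panel.x = 65  [search.left = panel.left]
2. panel.w = 170  [search.w = panel.w]
3. panel.y = 156  [panel.top = search.bottom + 20]
4. panel.h = 67  [aside.top = panel.bottom + 9]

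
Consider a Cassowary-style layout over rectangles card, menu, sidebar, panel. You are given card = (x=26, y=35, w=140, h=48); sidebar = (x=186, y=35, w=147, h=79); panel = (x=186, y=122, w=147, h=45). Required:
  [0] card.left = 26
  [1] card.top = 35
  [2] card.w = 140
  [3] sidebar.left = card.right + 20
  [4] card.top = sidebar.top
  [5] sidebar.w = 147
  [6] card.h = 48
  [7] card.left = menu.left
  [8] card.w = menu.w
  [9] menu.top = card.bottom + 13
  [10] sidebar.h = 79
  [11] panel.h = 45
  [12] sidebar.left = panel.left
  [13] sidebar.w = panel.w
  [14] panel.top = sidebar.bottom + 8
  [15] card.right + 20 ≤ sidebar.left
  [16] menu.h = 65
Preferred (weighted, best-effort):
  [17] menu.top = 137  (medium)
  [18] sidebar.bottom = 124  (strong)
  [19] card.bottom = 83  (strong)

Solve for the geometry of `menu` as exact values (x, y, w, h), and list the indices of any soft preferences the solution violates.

menu = (x=26, y=96, w=140, h=65)
violated soft preferences: 17, 18

1. menu.x = 26  [card.left = menu.left]
2. menu.w = 140  [card.w = menu.w]
3. menu.y = 96  [menu.top = card.bottom + 13]
4. menu.h = 65  [menu.h = 65]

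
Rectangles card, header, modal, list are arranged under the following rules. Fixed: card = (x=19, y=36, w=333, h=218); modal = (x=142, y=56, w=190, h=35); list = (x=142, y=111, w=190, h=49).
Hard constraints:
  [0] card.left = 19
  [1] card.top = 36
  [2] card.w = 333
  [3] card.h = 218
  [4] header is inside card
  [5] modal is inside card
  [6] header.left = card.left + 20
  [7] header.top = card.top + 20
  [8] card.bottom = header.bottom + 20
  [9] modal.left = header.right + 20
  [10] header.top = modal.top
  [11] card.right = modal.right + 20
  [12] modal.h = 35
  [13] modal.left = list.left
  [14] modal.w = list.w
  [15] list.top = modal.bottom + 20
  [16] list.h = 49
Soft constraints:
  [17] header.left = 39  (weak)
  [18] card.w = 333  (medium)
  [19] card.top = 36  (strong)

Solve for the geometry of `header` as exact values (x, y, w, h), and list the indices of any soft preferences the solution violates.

1. header.x = 39  [header.left = card.left + 20]
2. header.y = 56  [header.top = card.top + 20]
3. header.h = 178  [card.bottom = header.bottom + 20]
4. header.w = 83  [modal.left = header.right + 20]

header = (x=39, y=56, w=83, h=178)
violated soft preferences: none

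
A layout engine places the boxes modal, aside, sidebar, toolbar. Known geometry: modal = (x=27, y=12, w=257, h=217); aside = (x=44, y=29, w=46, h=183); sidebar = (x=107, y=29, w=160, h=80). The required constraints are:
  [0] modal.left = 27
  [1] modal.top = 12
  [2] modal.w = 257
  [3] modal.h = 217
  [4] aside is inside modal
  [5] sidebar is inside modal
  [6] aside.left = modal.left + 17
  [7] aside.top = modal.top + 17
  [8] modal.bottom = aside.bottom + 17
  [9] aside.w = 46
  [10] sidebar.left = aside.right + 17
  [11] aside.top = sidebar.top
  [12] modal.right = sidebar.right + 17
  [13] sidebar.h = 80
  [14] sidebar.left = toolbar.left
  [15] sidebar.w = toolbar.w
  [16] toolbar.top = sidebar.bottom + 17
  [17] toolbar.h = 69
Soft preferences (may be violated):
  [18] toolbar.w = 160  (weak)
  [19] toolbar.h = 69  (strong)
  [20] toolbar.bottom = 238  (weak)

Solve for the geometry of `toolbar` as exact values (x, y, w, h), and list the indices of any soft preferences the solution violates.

1. toolbar.x = 107  [sidebar.left = toolbar.left]
2. toolbar.w = 160  [sidebar.w = toolbar.w]
3. toolbar.y = 126  [toolbar.top = sidebar.bottom + 17]
4. toolbar.h = 69  [toolbar.h = 69]

toolbar = (x=107, y=126, w=160, h=69)
violated soft preferences: 20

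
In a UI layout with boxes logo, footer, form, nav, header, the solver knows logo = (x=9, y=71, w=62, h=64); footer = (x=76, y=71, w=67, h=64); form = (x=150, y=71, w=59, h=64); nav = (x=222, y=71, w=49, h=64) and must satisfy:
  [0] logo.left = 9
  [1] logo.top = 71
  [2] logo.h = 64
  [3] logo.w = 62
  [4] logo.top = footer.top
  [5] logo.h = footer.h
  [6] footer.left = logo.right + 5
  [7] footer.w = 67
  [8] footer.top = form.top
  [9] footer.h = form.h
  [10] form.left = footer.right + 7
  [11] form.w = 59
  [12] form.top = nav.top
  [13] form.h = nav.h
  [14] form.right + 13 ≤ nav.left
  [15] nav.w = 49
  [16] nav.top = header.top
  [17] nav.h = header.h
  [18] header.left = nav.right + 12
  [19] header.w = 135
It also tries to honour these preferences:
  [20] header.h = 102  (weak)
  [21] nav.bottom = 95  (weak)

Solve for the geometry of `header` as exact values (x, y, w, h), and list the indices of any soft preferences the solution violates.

1. header.y = 71  [nav.top = header.top]
2. header.h = 64  [nav.h = header.h]
3. header.x = 283  [header.left = nav.right + 12]
4. header.w = 135  [header.w = 135]

header = (x=283, y=71, w=135, h=64)
violated soft preferences: 20, 21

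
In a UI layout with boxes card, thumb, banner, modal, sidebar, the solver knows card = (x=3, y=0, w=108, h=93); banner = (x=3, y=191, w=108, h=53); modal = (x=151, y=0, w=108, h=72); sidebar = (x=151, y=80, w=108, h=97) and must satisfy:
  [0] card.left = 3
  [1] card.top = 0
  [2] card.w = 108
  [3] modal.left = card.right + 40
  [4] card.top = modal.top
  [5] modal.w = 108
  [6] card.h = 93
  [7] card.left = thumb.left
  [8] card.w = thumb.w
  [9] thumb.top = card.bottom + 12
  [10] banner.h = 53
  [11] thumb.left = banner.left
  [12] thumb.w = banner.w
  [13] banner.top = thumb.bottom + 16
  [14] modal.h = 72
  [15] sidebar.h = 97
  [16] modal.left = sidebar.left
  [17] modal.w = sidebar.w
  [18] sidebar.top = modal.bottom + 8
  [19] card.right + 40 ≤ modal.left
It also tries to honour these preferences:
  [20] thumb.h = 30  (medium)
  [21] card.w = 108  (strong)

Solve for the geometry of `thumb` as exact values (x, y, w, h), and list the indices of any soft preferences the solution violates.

thumb = (x=3, y=105, w=108, h=70)
violated soft preferences: 20

1. thumb.x = 3  [card.left = thumb.left]
2. thumb.w = 108  [card.w = thumb.w]
3. thumb.y = 105  [thumb.top = card.bottom + 12]
4. thumb.h = 70  [banner.top = thumb.bottom + 16]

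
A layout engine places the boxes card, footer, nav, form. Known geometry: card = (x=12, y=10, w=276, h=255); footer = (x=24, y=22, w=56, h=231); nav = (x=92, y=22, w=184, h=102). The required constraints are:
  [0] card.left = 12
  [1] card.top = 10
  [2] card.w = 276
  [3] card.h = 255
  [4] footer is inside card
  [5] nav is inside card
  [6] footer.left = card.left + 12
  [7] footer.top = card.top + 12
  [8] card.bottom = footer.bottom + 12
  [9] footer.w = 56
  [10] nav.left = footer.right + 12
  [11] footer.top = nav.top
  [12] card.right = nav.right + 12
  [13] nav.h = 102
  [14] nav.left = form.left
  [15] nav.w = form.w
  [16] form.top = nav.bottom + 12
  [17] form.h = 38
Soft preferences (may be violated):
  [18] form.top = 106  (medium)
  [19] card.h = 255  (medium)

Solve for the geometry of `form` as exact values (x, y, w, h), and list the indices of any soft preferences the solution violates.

form = (x=92, y=136, w=184, h=38)
violated soft preferences: 18

1. form.x = 92  [nav.left = form.left]
2. form.w = 184  [nav.w = form.w]
3. form.y = 136  [form.top = nav.bottom + 12]
4. form.h = 38  [form.h = 38]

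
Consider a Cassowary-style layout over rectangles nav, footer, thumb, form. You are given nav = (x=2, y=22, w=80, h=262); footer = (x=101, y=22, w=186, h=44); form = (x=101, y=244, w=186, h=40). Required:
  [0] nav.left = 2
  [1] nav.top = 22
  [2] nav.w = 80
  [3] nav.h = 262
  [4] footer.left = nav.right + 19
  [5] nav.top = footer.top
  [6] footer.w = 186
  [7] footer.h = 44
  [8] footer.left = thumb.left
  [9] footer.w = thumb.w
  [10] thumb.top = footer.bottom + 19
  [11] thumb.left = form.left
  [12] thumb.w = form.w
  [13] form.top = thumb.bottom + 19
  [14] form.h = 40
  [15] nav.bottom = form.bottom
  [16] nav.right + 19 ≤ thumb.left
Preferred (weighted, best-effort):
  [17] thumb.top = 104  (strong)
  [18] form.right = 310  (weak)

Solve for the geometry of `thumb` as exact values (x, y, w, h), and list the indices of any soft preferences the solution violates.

thumb = (x=101, y=85, w=186, h=140)
violated soft preferences: 17, 18

1. thumb.x = 101  [footer.left = thumb.left]
2. thumb.w = 186  [footer.w = thumb.w]
3. thumb.y = 85  [thumb.top = footer.bottom + 19]
4. thumb.h = 140  [form.top = thumb.bottom + 19]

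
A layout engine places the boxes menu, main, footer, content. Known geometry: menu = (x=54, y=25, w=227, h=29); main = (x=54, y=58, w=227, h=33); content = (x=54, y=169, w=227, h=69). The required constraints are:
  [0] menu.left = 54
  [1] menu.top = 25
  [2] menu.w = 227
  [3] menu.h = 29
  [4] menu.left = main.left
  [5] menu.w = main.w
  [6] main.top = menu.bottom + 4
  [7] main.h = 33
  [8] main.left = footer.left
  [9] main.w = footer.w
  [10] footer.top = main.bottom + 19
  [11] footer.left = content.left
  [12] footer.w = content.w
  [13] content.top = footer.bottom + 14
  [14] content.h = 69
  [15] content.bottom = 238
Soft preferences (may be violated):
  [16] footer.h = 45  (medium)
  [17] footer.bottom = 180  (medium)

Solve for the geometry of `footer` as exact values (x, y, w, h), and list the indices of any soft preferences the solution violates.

footer = (x=54, y=110, w=227, h=45)
violated soft preferences: 17

1. footer.x = 54  [main.left = footer.left]
2. footer.w = 227  [main.w = footer.w]
3. footer.y = 110  [footer.top = main.bottom + 19]
4. footer.h = 45  [content.top = footer.bottom + 14]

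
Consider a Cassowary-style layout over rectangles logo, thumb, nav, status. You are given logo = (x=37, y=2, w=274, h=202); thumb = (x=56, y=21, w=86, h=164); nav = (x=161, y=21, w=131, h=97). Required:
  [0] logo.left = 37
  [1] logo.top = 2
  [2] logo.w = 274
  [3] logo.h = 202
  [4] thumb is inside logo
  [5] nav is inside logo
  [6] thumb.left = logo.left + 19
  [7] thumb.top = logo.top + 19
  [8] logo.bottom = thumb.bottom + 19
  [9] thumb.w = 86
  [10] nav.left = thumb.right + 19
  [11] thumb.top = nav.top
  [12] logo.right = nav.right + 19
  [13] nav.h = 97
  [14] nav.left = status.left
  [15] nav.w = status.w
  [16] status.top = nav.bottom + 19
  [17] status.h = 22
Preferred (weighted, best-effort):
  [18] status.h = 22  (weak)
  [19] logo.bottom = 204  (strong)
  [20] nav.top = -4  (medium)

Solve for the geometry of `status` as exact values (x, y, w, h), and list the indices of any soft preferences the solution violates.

status = (x=161, y=137, w=131, h=22)
violated soft preferences: 20

1. status.x = 161  [nav.left = status.left]
2. status.w = 131  [nav.w = status.w]
3. status.y = 137  [status.top = nav.bottom + 19]
4. status.h = 22  [status.h = 22]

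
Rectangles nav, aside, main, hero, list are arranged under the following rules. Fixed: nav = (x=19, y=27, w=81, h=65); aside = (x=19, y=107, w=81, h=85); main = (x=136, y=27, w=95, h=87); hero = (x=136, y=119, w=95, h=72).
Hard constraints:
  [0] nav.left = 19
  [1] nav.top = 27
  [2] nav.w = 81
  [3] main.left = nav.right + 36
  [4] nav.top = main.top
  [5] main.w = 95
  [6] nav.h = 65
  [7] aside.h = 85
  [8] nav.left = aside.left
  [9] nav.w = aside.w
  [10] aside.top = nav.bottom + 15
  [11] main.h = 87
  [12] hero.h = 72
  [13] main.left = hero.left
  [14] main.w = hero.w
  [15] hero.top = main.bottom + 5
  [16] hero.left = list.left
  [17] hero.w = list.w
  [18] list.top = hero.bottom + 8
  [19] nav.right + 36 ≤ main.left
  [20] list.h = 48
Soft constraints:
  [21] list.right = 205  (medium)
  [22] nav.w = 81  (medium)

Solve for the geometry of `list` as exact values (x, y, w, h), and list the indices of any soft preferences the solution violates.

list = (x=136, y=199, w=95, h=48)
violated soft preferences: 21

1. list.x = 136  [hero.left = list.left]
2. list.w = 95  [hero.w = list.w]
3. list.y = 199  [list.top = hero.bottom + 8]
4. list.h = 48  [list.h = 48]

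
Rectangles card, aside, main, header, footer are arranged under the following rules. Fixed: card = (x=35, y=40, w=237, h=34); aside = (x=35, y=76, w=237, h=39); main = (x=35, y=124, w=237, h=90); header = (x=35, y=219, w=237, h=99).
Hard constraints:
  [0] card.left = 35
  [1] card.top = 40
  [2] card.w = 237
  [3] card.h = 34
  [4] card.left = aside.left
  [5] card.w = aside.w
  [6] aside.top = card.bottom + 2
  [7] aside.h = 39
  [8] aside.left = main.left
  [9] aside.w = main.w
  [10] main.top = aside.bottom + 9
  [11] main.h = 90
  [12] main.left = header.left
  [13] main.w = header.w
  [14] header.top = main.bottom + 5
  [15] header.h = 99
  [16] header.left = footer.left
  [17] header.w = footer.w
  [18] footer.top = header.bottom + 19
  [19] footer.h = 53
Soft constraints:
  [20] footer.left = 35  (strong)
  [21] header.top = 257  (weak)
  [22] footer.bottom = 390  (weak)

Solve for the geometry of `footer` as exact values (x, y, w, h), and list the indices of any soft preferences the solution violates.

footer = (x=35, y=337, w=237, h=53)
violated soft preferences: 21

1. footer.x = 35  [header.left = footer.left]
2. footer.w = 237  [header.w = footer.w]
3. footer.y = 337  [footer.top = header.bottom + 19]
4. footer.h = 53  [footer.h = 53]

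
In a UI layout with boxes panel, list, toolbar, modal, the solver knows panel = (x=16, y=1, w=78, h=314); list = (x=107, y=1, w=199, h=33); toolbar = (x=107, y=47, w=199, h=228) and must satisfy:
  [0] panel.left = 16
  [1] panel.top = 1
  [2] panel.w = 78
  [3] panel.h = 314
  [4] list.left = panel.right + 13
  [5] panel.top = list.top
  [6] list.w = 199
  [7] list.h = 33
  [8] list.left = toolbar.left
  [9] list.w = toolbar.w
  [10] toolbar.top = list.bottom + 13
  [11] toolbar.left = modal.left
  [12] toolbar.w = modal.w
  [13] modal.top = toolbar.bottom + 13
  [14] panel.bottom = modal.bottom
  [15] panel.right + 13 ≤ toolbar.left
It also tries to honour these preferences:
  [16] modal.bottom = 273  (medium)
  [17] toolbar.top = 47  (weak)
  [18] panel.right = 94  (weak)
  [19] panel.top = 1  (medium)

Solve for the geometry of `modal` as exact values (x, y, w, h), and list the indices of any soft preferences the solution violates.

1. modal.x = 107  [toolbar.left = modal.left]
2. modal.w = 199  [toolbar.w = modal.w]
3. modal.y = 288  [modal.top = toolbar.bottom + 13]
4. modal.h = 27  [panel.bottom = modal.bottom]

modal = (x=107, y=288, w=199, h=27)
violated soft preferences: 16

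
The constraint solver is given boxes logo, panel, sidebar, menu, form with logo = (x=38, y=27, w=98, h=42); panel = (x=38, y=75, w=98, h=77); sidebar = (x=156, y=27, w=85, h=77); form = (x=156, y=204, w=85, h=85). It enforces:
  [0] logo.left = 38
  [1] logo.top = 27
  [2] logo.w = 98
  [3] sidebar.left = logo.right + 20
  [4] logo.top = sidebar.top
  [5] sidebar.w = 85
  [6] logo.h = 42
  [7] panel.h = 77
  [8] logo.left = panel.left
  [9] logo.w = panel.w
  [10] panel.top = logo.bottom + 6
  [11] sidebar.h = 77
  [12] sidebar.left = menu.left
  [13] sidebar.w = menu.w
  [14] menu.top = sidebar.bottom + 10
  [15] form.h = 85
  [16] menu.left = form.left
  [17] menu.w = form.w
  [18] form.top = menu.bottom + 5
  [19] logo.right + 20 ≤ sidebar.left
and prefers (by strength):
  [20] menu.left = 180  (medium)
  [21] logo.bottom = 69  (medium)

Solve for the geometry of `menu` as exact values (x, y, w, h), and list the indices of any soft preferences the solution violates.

1. menu.x = 156  [sidebar.left = menu.left]
2. menu.w = 85  [sidebar.w = menu.w]
3. menu.y = 114  [menu.top = sidebar.bottom + 10]
4. menu.h = 85  [form.top = menu.bottom + 5]

menu = (x=156, y=114, w=85, h=85)
violated soft preferences: 20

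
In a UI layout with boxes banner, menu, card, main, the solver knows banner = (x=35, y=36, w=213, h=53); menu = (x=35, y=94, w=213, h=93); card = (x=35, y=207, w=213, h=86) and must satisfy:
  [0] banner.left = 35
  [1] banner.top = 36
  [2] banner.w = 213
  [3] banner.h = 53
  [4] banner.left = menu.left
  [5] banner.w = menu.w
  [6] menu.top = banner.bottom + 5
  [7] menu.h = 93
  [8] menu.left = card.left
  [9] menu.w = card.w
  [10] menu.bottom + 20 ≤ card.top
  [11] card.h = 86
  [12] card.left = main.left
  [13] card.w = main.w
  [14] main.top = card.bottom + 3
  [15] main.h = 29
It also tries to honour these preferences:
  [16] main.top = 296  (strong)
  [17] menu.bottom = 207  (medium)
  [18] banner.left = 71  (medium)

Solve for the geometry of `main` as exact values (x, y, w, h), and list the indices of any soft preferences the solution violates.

main = (x=35, y=296, w=213, h=29)
violated soft preferences: 17, 18

1. main.x = 35  [card.left = main.left]
2. main.w = 213  [card.w = main.w]
3. main.y = 296  [main.top = card.bottom + 3]
4. main.h = 29  [main.h = 29]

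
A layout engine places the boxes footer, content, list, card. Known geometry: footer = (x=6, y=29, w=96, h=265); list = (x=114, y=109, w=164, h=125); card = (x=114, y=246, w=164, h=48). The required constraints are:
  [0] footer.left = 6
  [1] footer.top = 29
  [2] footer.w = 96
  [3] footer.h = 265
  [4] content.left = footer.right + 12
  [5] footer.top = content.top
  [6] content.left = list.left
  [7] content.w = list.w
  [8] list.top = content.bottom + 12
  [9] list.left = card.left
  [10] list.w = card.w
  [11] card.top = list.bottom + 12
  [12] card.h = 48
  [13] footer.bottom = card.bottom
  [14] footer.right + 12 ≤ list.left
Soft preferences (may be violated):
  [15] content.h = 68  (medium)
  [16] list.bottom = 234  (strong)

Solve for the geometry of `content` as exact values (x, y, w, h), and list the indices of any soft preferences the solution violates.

content = (x=114, y=29, w=164, h=68)
violated soft preferences: none

1. content.x = 114  [content.left = footer.right + 12]
2. content.y = 29  [footer.top = content.top]
3. content.w = 164  [content.w = list.w]
4. content.h = 68  [list.top = content.bottom + 12]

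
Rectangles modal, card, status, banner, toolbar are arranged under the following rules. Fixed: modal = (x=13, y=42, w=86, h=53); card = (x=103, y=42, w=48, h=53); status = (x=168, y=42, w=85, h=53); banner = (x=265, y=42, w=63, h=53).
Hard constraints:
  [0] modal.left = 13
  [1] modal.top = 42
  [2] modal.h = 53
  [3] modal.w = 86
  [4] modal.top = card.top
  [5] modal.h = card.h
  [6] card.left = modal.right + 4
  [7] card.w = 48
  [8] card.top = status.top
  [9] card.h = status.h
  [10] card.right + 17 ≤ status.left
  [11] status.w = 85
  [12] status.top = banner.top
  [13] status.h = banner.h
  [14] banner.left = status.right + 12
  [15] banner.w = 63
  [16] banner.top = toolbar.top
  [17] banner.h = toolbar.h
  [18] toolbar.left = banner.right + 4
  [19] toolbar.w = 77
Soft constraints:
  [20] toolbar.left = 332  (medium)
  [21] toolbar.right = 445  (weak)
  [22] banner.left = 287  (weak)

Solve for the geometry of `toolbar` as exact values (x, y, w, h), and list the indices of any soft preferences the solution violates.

1. toolbar.y = 42  [banner.top = toolbar.top]
2. toolbar.h = 53  [banner.h = toolbar.h]
3. toolbar.x = 332  [toolbar.left = banner.right + 4]
4. toolbar.w = 77  [toolbar.w = 77]

toolbar = (x=332, y=42, w=77, h=53)
violated soft preferences: 21, 22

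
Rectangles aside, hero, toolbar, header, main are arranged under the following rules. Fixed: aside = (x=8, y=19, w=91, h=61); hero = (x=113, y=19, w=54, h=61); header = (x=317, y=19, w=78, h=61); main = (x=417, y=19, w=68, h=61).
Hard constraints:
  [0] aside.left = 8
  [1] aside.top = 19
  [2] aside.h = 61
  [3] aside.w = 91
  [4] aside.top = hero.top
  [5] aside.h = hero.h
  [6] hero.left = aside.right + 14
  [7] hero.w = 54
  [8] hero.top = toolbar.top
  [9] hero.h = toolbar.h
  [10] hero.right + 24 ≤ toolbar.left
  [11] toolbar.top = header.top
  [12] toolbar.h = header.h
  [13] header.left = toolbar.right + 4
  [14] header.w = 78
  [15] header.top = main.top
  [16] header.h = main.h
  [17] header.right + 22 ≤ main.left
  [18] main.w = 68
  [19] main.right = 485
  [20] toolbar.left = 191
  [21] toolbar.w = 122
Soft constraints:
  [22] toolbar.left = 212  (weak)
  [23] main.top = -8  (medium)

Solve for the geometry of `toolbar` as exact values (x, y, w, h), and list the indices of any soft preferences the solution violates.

1. toolbar.y = 19  [hero.top = toolbar.top]
2. toolbar.h = 61  [hero.h = toolbar.h]
3. toolbar.x = 191  [toolbar.left = 191]
4. toolbar.w = 122  [toolbar.w = 122]

toolbar = (x=191, y=19, w=122, h=61)
violated soft preferences: 22, 23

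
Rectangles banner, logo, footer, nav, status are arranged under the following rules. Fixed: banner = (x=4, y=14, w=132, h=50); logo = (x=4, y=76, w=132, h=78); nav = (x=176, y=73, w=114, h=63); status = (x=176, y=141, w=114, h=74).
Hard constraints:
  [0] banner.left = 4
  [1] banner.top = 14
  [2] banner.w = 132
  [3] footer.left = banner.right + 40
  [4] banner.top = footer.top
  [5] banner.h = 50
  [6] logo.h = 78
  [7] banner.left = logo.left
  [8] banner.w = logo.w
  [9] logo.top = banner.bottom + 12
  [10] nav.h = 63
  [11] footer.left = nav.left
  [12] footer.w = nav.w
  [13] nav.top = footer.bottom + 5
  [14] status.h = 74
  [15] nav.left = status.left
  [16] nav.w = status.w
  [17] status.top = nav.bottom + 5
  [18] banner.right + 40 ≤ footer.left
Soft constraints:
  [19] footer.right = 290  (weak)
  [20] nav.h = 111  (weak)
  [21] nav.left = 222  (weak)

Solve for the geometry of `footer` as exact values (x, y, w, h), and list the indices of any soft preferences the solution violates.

footer = (x=176, y=14, w=114, h=54)
violated soft preferences: 20, 21

1. footer.x = 176  [footer.left = banner.right + 40]
2. footer.y = 14  [banner.top = footer.top]
3. footer.w = 114  [footer.w = nav.w]
4. footer.h = 54  [nav.top = footer.bottom + 5]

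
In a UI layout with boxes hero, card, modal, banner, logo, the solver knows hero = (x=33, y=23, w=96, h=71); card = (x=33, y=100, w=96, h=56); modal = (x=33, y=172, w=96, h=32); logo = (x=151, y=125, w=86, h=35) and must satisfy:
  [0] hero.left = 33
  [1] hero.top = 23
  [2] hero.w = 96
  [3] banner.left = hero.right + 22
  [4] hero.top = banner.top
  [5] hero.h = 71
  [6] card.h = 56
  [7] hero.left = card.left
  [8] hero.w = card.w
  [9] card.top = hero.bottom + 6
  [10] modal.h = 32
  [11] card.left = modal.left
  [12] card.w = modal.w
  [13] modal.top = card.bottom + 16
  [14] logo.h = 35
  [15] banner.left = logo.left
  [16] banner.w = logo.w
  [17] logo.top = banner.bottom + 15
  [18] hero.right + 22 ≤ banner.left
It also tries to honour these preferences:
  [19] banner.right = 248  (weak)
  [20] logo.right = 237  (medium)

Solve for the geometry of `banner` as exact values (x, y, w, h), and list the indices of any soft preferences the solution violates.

1. banner.x = 151  [banner.left = hero.right + 22]
2. banner.y = 23  [hero.top = banner.top]
3. banner.w = 86  [banner.w = logo.w]
4. banner.h = 87  [logo.top = banner.bottom + 15]

banner = (x=151, y=23, w=86, h=87)
violated soft preferences: 19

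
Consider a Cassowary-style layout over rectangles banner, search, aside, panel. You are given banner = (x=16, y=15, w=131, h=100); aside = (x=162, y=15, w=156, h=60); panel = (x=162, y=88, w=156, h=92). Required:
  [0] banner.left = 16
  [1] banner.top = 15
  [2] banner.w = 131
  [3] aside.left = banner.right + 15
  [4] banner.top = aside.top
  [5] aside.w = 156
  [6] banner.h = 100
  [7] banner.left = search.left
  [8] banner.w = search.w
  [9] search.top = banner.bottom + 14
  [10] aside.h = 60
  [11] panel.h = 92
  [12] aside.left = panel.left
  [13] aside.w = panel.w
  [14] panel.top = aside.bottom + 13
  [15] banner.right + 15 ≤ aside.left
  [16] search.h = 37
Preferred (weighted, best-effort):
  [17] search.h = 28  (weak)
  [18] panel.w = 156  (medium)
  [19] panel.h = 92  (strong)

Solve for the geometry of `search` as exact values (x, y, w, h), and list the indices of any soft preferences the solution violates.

1. search.x = 16  [banner.left = search.left]
2. search.w = 131  [banner.w = search.w]
3. search.y = 129  [search.top = banner.bottom + 14]
4. search.h = 37  [search.h = 37]

search = (x=16, y=129, w=131, h=37)
violated soft preferences: 17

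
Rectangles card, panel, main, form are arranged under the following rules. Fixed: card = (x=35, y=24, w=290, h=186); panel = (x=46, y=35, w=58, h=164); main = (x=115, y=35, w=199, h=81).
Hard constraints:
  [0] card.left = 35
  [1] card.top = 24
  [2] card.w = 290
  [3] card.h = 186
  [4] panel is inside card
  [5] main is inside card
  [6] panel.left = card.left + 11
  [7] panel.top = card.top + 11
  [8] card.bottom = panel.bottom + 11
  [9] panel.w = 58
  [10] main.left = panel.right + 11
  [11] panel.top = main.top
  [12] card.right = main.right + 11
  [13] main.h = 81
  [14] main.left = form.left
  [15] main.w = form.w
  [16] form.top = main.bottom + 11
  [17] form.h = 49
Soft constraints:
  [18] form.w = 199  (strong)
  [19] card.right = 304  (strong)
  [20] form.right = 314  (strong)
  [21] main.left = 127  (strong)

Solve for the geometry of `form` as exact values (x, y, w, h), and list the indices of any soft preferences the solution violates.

form = (x=115, y=127, w=199, h=49)
violated soft preferences: 19, 21

1. form.x = 115  [main.left = form.left]
2. form.w = 199  [main.w = form.w]
3. form.y = 127  [form.top = main.bottom + 11]
4. form.h = 49  [form.h = 49]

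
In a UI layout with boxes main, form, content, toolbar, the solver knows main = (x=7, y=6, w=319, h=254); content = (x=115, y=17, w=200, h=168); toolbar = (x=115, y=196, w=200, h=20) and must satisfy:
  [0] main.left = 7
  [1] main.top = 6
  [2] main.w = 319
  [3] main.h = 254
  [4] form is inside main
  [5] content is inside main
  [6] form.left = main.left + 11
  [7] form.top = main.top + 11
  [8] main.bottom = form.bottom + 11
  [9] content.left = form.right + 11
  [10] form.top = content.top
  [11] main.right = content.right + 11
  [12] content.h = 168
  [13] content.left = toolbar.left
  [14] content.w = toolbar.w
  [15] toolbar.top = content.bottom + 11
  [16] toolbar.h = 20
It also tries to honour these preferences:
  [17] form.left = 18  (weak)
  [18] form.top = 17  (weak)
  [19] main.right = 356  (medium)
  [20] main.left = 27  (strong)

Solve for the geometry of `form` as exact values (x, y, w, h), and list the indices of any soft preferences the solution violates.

form = (x=18, y=17, w=86, h=232)
violated soft preferences: 19, 20

1. form.x = 18  [form.left = main.left + 11]
2. form.y = 17  [form.top = main.top + 11]
3. form.h = 232  [main.bottom = form.bottom + 11]
4. form.w = 86  [content.left = form.right + 11]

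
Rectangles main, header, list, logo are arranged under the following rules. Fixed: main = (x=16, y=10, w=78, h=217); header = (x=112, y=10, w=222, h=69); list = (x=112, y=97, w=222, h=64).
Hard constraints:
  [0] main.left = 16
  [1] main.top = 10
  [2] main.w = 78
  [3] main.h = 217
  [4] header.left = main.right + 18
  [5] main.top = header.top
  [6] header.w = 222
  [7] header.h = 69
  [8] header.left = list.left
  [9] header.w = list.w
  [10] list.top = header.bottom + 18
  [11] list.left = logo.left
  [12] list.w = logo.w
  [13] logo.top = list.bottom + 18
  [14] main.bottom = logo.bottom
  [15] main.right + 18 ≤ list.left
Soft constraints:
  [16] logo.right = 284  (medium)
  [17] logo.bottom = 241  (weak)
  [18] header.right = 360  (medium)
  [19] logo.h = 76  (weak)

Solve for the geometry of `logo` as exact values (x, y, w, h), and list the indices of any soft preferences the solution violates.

logo = (x=112, y=179, w=222, h=48)
violated soft preferences: 16, 17, 18, 19

1. logo.x = 112  [list.left = logo.left]
2. logo.w = 222  [list.w = logo.w]
3. logo.y = 179  [logo.top = list.bottom + 18]
4. logo.h = 48  [main.bottom = logo.bottom]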